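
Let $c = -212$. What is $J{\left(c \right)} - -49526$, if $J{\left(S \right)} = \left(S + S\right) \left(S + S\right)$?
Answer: $229302$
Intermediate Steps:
$J{\left(S \right)} = 4 S^{2}$ ($J{\left(S \right)} = 2 S 2 S = 4 S^{2}$)
$J{\left(c \right)} - -49526 = 4 \left(-212\right)^{2} - -49526 = 4 \cdot 44944 + 49526 = 179776 + 49526 = 229302$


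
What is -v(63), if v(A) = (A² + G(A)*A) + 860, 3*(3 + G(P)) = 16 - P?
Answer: -3653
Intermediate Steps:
G(P) = 7/3 - P/3 (G(P) = -3 + (16 - P)/3 = -3 + (16/3 - P/3) = 7/3 - P/3)
v(A) = 860 + A² + A*(7/3 - A/3) (v(A) = (A² + (7/3 - A/3)*A) + 860 = (A² + A*(7/3 - A/3)) + 860 = 860 + A² + A*(7/3 - A/3))
-v(63) = -(860 + (⅔)*63² + (7/3)*63) = -(860 + (⅔)*3969 + 147) = -(860 + 2646 + 147) = -1*3653 = -3653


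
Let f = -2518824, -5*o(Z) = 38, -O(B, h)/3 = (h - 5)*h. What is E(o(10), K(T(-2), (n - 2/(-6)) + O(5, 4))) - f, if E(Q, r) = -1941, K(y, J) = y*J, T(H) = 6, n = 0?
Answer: 2516883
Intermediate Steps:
O(B, h) = -3*h*(-5 + h) (O(B, h) = -3*(h - 5)*h = -3*(-5 + h)*h = -3*h*(-5 + h))
o(Z) = -38/5 (o(Z) = -⅕*38 = -38/5)
K(y, J) = J*y
E(o(10), K(T(-2), (n - 2/(-6)) + O(5, 4))) - f = -1941 - 1*(-2518824) = -1941 + 2518824 = 2516883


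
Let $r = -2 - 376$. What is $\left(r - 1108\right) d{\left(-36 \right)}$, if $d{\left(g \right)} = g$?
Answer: $53496$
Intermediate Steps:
$r = -378$ ($r = -2 - 376 = -378$)
$\left(r - 1108\right) d{\left(-36 \right)} = \left(-378 - 1108\right) \left(-36\right) = \left(-1486\right) \left(-36\right) = 53496$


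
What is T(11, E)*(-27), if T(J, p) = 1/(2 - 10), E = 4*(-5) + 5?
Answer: 27/8 ≈ 3.3750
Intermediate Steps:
E = -15 (E = -20 + 5 = -15)
T(J, p) = -1/8 (T(J, p) = 1/(-8) = -1/8)
T(11, E)*(-27) = -1/8*(-27) = 27/8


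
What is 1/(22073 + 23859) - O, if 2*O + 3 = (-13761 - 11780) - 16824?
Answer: 973023489/45932 ≈ 21184.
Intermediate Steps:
O = -21184 (O = -3/2 + ((-13761 - 11780) - 16824)/2 = -3/2 + (-25541 - 16824)/2 = -3/2 + (½)*(-42365) = -3/2 - 42365/2 = -21184)
1/(22073 + 23859) - O = 1/(22073 + 23859) - 1*(-21184) = 1/45932 + 21184 = 973023489/45932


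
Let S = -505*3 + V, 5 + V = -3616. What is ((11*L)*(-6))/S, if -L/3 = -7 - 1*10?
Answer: 561/856 ≈ 0.65537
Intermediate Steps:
V = -3621 (V = -5 - 3616 = -3621)
L = 51 (L = -3*(-7 - 1*10) = -3*(-7 - 10) = -3*(-17) = 51)
S = -5136 (S = -505*3 - 3621 = -1515 - 3621 = -5136)
((11*L)*(-6))/S = ((11*51)*(-6))/(-5136) = (561*(-6))*(-1/5136) = -3366*(-1/5136) = 561/856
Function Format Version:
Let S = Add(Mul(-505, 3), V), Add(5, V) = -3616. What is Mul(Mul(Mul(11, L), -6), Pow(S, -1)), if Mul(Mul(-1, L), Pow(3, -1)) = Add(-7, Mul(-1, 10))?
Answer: Rational(561, 856) ≈ 0.65537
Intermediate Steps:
V = -3621 (V = Add(-5, -3616) = -3621)
L = 51 (L = Mul(-3, Add(-7, Mul(-1, 10))) = Mul(-3, Add(-7, -10)) = Mul(-3, -17) = 51)
S = -5136 (S = Add(Mul(-505, 3), -3621) = Add(-1515, -3621) = -5136)
Mul(Mul(Mul(11, L), -6), Pow(S, -1)) = Mul(Mul(Mul(11, 51), -6), Pow(-5136, -1)) = Mul(Mul(561, -6), Rational(-1, 5136)) = Mul(-3366, Rational(-1, 5136)) = Rational(561, 856)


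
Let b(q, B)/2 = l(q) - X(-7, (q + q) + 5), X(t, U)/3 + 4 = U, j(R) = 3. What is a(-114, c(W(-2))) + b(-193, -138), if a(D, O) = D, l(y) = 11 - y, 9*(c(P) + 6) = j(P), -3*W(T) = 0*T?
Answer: 2604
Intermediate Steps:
X(t, U) = -12 + 3*U
W(T) = 0 (W(T) = -0*T = -1/3*0 = 0)
c(P) = -17/3 (c(P) = -6 + (1/9)*3 = -6 + 1/3 = -17/3)
b(q, B) = 16 - 14*q (b(q, B) = 2*((11 - q) - (-12 + 3*((q + q) + 5))) = 2*((11 - q) - (-12 + 3*(2*q + 5))) = 2*((11 - q) - (-12 + 3*(5 + 2*q))) = 2*((11 - q) - (-12 + (15 + 6*q))) = 2*((11 - q) - (3 + 6*q)) = 2*((11 - q) + (-3 - 6*q)) = 2*(8 - 7*q) = 16 - 14*q)
a(-114, c(W(-2))) + b(-193, -138) = -114 + (16 - 14*(-193)) = -114 + (16 + 2702) = -114 + 2718 = 2604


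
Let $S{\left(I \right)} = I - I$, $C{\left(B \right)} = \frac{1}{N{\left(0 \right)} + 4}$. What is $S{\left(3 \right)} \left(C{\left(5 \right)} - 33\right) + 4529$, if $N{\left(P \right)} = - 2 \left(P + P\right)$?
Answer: $4529$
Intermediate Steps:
$N{\left(P \right)} = - 4 P$ ($N{\left(P \right)} = - 2 \cdot 2 P = - 4 P$)
$C{\left(B \right)} = \frac{1}{4}$ ($C{\left(B \right)} = \frac{1}{\left(-4\right) 0 + 4} = \frac{1}{0 + 4} = \frac{1}{4}$)
$S{\left(I \right)} = 0$
$S{\left(3 \right)} \left(C{\left(5 \right)} - 33\right) + 4529 = 0 \left(\frac{1}{4} - 33\right) + 4529 = 0 \left(- \frac{131}{4}\right) + 4529 = 0 + 4529 = 4529$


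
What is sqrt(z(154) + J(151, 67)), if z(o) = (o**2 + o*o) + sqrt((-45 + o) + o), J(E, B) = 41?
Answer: sqrt(47473 + sqrt(263)) ≈ 217.92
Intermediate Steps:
z(o) = sqrt(-45 + 2*o) + 2*o**2 (z(o) = (o**2 + o**2) + sqrt(-45 + 2*o) = 2*o**2 + sqrt(-45 + 2*o) = sqrt(-45 + 2*o) + 2*o**2)
sqrt(z(154) + J(151, 67)) = sqrt((sqrt(-45 + 2*154) + 2*154**2) + 41) = sqrt((sqrt(-45 + 308) + 2*23716) + 41) = sqrt((sqrt(263) + 47432) + 41) = sqrt((47432 + sqrt(263)) + 41) = sqrt(47473 + sqrt(263))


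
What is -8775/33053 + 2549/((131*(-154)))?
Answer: -261278947/666811222 ≈ -0.39183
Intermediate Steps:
-8775/33053 + 2549/((131*(-154))) = -8775*1/33053 + 2549/(-20174) = -8775/33053 + 2549*(-1/20174) = -8775/33053 - 2549/20174 = -261278947/666811222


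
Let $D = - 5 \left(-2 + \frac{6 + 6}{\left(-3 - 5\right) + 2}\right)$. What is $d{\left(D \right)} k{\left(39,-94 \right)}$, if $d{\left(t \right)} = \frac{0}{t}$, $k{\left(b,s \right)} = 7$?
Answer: $0$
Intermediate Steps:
$D = 20$ ($D = - 5 \left(-2 + \frac{12}{-8 + 2}\right) = - 5 \left(-2 + \frac{12}{-6}\right) = - 5 \left(-2 + 12 \left(- \frac{1}{6}\right)\right) = - 5 \left(-2 - 2\right) = \left(-5\right) \left(-4\right) = 20$)
$d{\left(t \right)} = 0$
$d{\left(D \right)} k{\left(39,-94 \right)} = 0 \cdot 7 = 0$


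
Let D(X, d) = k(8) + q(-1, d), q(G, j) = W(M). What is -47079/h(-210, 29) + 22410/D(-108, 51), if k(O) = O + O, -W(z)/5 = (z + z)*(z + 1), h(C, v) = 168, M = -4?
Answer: -360879/728 ≈ -495.71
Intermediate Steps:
W(z) = -10*z*(1 + z) (W(z) = -5*(z + z)*(z + 1) = -5*2*z*(1 + z) = -10*z*(1 + z))
q(G, j) = -120 (q(G, j) = -10*(-4)*(1 - 4) = -10*(-4)*(-3) = -120)
k(O) = 2*O
D(X, d) = -104 (D(X, d) = 2*8 - 120 = 16 - 120 = -104)
-47079/h(-210, 29) + 22410/D(-108, 51) = -47079/168 + 22410/(-104) = -47079*1/168 + 22410*(-1/104) = -15693/56 - 11205/52 = -360879/728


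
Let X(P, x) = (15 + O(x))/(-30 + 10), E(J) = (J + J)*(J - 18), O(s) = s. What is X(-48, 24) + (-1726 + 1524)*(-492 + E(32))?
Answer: -1632199/20 ≈ -81610.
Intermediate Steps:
E(J) = 2*J*(-18 + J) (E(J) = (2*J)*(-18 + J) = 2*J*(-18 + J))
X(P, x) = -¾ - x/20 (X(P, x) = (15 + x)/(-30 + 10) = (15 + x)/(-20) = (15 + x)*(-1/20) = -¾ - x/20)
X(-48, 24) + (-1726 + 1524)*(-492 + E(32)) = (-¾ - 1/20*24) + (-1726 + 1524)*(-492 + 2*32*(-18 + 32)) = (-¾ - 6/5) - 202*(-492 + 2*32*14) = -39/20 - 202*(-492 + 896) = -39/20 - 202*404 = -39/20 - 81608 = -1632199/20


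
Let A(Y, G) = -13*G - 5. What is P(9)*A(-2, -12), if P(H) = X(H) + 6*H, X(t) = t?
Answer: 9513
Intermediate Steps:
A(Y, G) = -5 - 13*G
P(H) = 7*H (P(H) = H + 6*H = 7*H)
P(9)*A(-2, -12) = (7*9)*(-5 - 13*(-12)) = 63*(-5 + 156) = 63*151 = 9513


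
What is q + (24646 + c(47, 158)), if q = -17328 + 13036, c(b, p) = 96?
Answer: 20450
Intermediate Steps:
q = -4292
q + (24646 + c(47, 158)) = -4292 + (24646 + 96) = -4292 + 24742 = 20450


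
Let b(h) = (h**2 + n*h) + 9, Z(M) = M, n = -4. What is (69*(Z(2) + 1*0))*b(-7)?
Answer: 11868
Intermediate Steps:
b(h) = 9 + h**2 - 4*h (b(h) = (h**2 - 4*h) + 9 = 9 + h**2 - 4*h)
(69*(Z(2) + 1*0))*b(-7) = (69*(2 + 1*0))*(9 + (-7)**2 - 4*(-7)) = (69*(2 + 0))*(9 + 49 + 28) = (69*2)*86 = 138*86 = 11868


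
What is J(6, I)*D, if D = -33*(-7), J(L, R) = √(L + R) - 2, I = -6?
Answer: -462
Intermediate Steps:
J(L, R) = -2 + √(L + R)
D = 231
J(6, I)*D = (-2 + √(6 - 6))*231 = (-2 + √0)*231 = (-2 + 0)*231 = -2*231 = -462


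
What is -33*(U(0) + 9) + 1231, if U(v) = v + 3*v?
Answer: 934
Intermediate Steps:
U(v) = 4*v
-33*(U(0) + 9) + 1231 = -33*(4*0 + 9) + 1231 = -33*(0 + 9) + 1231 = -33*9 + 1231 = -297 + 1231 = 934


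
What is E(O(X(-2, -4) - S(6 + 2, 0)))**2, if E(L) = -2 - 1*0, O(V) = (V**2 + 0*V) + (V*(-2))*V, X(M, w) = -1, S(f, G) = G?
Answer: 4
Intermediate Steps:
O(V) = -V**2 (O(V) = (V**2 + 0) + (-2*V)*V = V**2 - 2*V**2 = -V**2)
E(L) = -2 (E(L) = -2 + 0 = -2)
E(O(X(-2, -4) - S(6 + 2, 0)))**2 = (-2)**2 = 4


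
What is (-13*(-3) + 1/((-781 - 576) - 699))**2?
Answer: 6429313489/4227136 ≈ 1521.0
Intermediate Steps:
(-13*(-3) + 1/((-781 - 576) - 699))**2 = (39 + 1/(-1357 - 699))**2 = (39 + 1/(-2056))**2 = (39 - 1/2056)**2 = (80183/2056)**2 = 6429313489/4227136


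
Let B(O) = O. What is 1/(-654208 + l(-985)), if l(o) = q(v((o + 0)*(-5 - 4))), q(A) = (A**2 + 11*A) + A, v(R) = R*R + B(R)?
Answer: 1/6177503498978972 ≈ 1.6188e-16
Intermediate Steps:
v(R) = R + R**2 (v(R) = R*R + R = R**2 + R = R + R**2)
q(A) = A**2 + 12*A
l(o) = -9*o*(1 - 9*o)*(12 - 9*o*(1 - 9*o)) (l(o) = (((o + 0)*(-5 - 4))*(1 + (o + 0)*(-5 - 4)))*(12 + ((o + 0)*(-5 - 4))*(1 + (o + 0)*(-5 - 4))) = ((o*(-9))*(1 + o*(-9)))*(12 + (o*(-9))*(1 + o*(-9))) = ((-9*o)*(1 - 9*o))*(12 + (-9*o)*(1 - 9*o)) = (-9*o*(1 - 9*o))*(12 - 9*o*(1 - 9*o)) = -9*o*(1 - 9*o)*(12 - 9*o*(1 - 9*o)))
1/(-654208 + l(-985)) = 1/(-654208 + 27*(-985)*(-1 + 9*(-985))*(4 - 3*(-985) + 27*(-985)**2)) = 1/(-654208 + 27*(-985)*(-1 - 8865)*(4 + 2955 + 27*970225)) = 1/(-654208 + 27*(-985)*(-8866)*(4 + 2955 + 26196075)) = 1/(-654208 + 27*(-985)*(-8866)*26199034) = 1/(-654208 + 6177503499633180) = 1/6177503498978972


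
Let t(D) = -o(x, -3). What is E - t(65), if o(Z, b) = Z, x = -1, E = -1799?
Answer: -1800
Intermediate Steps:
t(D) = 1 (t(D) = -1*(-1) = 1)
E - t(65) = -1799 - 1*1 = -1799 - 1 = -1800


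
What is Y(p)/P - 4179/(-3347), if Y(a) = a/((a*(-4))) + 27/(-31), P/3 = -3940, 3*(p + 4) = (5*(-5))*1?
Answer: 6125541953/4905630960 ≈ 1.2487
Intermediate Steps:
p = -37/3 (p = -4 + ((5*(-5))*1)/3 = -4 + (-25*1)/3 = -4 + (1/3)*(-25) = -4 - 25/3 = -37/3 ≈ -12.333)
P = -11820 (P = 3*(-3940) = -11820)
Y(a) = -139/124 (Y(a) = a/((-4*a)) + 27*(-1/31) = a*(-1/(4*a)) - 27/31 = -1/4 - 27/31 = -139/124)
Y(p)/P - 4179/(-3347) = -139/124/(-11820) - 4179/(-3347) = -139/124*(-1/11820) - 4179*(-1/3347) = 139/1465680 + 4179/3347 = 6125541953/4905630960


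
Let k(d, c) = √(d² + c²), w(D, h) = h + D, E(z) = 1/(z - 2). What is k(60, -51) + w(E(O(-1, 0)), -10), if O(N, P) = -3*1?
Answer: -51/5 + 3*√689 ≈ 68.546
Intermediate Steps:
O(N, P) = -3
E(z) = 1/(-2 + z)
w(D, h) = D + h
k(d, c) = √(c² + d²)
k(60, -51) + w(E(O(-1, 0)), -10) = √((-51)² + 60²) + (1/(-2 - 3) - 10) = √(2601 + 3600) + (1/(-5) - 10) = √6201 + (-⅕ - 10) = 3*√689 - 51/5 = -51/5 + 3*√689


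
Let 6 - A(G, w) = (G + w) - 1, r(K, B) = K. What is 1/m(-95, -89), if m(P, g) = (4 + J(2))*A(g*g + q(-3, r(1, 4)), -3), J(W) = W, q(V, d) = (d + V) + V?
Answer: -1/47436 ≈ -2.1081e-5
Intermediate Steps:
q(V, d) = d + 2*V (q(V, d) = (V + d) + V = d + 2*V)
A(G, w) = 7 - G - w (A(G, w) = 6 - ((G + w) - 1) = 6 - (-1 + G + w) = 6 + (1 - G - w) = 7 - G - w)
m(P, g) = 90 - 6*g² (m(P, g) = (4 + 2)*(7 - (g*g + (1 + 2*(-3))) - 1*(-3)) = 6*(7 - (g² + (1 - 6)) + 3) = 6*(7 - (g² - 5) + 3) = 6*(7 - (-5 + g²) + 3) = 6*(7 + (5 - g²) + 3) = 6*(15 - g²) = 90 - 6*g²)
1/m(-95, -89) = 1/(90 - 6*(-89)²) = 1/(90 - 6*7921) = 1/(90 - 47526) = 1/(-47436) = -1/47436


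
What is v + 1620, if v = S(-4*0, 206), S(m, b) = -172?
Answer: 1448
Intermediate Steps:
v = -172
v + 1620 = -172 + 1620 = 1448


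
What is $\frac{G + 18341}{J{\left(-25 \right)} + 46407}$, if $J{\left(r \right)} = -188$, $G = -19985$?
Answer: $- \frac{1644}{46219} \approx -0.03557$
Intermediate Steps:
$\frac{G + 18341}{J{\left(-25 \right)} + 46407} = \frac{-19985 + 18341}{-188 + 46407} = - \frac{1644}{46219}$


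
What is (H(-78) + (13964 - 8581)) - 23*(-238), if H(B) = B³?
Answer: -463695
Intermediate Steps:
(H(-78) + (13964 - 8581)) - 23*(-238) = ((-78)³ + (13964 - 8581)) - 23*(-238) = (-474552 + 5383) + 5474 = -469169 + 5474 = -463695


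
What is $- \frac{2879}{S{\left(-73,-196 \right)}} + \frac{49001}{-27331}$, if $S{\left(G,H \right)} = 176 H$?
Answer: $- \frac{1611652547}{942810176} \approx -1.7094$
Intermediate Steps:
$- \frac{2879}{S{\left(-73,-196 \right)}} + \frac{49001}{-27331} = - \frac{2879}{176 \left(-196\right)} + \frac{49001}{-27331} = - \frac{2879}{-34496} + 49001 \left(- \frac{1}{27331}\right) = \left(-2879\right) \left(- \frac{1}{34496}\right) - \frac{49001}{27331} = \frac{2879}{34496} - \frac{49001}{27331} = - \frac{1611652547}{942810176}$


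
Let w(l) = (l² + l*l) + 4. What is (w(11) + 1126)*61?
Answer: 83692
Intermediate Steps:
w(l) = 4 + 2*l² (w(l) = (l² + l²) + 4 = 2*l² + 4 = 4 + 2*l²)
(w(11) + 1126)*61 = ((4 + 2*11²) + 1126)*61 = ((4 + 2*121) + 1126)*61 = ((4 + 242) + 1126)*61 = (246 + 1126)*61 = 1372*61 = 83692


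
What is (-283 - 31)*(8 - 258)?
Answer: 78500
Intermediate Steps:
(-283 - 31)*(8 - 258) = -314*(-250) = 78500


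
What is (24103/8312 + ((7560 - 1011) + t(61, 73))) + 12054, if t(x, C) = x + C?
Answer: 155766047/8312 ≈ 18740.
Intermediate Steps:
t(x, C) = C + x
(24103/8312 + ((7560 - 1011) + t(61, 73))) + 12054 = (24103/8312 + ((7560 - 1011) + (73 + 61))) + 12054 = (24103*(1/8312) + (6549 + 134)) + 12054 = (24103/8312 + 6683) + 12054 = 55573199/8312 + 12054 = 155766047/8312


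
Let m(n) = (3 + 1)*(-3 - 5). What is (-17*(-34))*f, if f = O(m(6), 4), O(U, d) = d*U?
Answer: -73984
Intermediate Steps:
m(n) = -32 (m(n) = 4*(-8) = -32)
O(U, d) = U*d
f = -128 (f = -32*4 = -128)
(-17*(-34))*f = -17*(-34)*(-128) = 578*(-128) = -73984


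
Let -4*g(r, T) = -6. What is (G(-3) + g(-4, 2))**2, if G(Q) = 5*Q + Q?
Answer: 1089/4 ≈ 272.25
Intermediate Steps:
g(r, T) = 3/2 (g(r, T) = -1/4*(-6) = 3/2)
G(Q) = 6*Q
(G(-3) + g(-4, 2))**2 = (6*(-3) + 3/2)**2 = (-18 + 3/2)**2 = (-33/2)**2 = 1089/4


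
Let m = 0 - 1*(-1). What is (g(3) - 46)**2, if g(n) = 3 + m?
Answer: 1764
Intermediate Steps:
m = 1 (m = 0 + 1 = 1)
g(n) = 4 (g(n) = 3 + 1 = 4)
(g(3) - 46)**2 = (4 - 46)**2 = (-42)**2 = 1764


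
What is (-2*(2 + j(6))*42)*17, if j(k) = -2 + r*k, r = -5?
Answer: 42840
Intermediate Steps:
j(k) = -2 - 5*k
(-2*(2 + j(6))*42)*17 = (-2*(2 + (-2 - 5*6))*42)*17 = (-2*(2 + (-2 - 30))*42)*17 = (-2*(2 - 32)*42)*17 = (-2*(-30)*42)*17 = (60*42)*17 = 2520*17 = 42840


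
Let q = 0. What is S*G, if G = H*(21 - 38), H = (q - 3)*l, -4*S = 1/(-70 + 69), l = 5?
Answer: 255/4 ≈ 63.750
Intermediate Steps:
S = 1/4 (S = -1/(4*(-70 + 69)) = -1/4/(-1) = -1/4*(-1) = 1/4 ≈ 0.25000)
H = -15 (H = (0 - 3)*5 = -3*5 = -15)
G = 255 (G = -15*(21 - 38) = -15*(-17) = 255)
S*G = (1/4)*255 = 255/4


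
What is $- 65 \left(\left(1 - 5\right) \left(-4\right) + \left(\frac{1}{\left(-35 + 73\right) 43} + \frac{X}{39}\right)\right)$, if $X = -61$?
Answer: $- \frac{4599905}{4902} \approx -938.37$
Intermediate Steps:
$- 65 \left(\left(1 - 5\right) \left(-4\right) + \left(\frac{1}{\left(-35 + 73\right) 43} + \frac{X}{39}\right)\right) = - 65 \left(\left(1 - 5\right) \left(-4\right) - \left(\frac{61}{39} - \frac{1}{\left(-35 + 73\right) 43}\right)\right) = - 65 \left(\left(-4\right) \left(-4\right) - \left(\frac{61}{39} - \frac{1}{38} \cdot \frac{1}{43}\right)\right) = - 65 \left(16 + \left(\frac{1}{38} \cdot \frac{1}{43} - \frac{61}{39}\right)\right) = - 65 \left(16 + \left(\frac{1}{1634} - \frac{61}{39}\right)\right) = - 65 \left(16 - \frac{99635}{63726}\right) = \left(-65\right) \frac{919981}{63726} = - \frac{4599905}{4902}$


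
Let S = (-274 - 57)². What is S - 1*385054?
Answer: -275493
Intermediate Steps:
S = 109561 (S = (-331)² = 109561)
S - 1*385054 = 109561 - 1*385054 = 109561 - 385054 = -275493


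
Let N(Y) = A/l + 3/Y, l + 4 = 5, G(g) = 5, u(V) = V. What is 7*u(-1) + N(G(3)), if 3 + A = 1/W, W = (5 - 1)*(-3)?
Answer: -569/60 ≈ -9.4833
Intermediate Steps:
W = -12 (W = 4*(-3) = -12)
A = -37/12 (A = -3 + 1/(-12) = -3 - 1/12 = -37/12 ≈ -3.0833)
l = 1 (l = -4 + 5 = 1)
N(Y) = -37/12 + 3/Y (N(Y) = -37/12/1 + 3/Y = -37/12*1 + 3/Y = -37/12 + 3/Y)
7*u(-1) + N(G(3)) = 7*(-1) + (-37/12 + 3/5) = -7 + (-37/12 + 3*(⅕)) = -7 + (-37/12 + ⅗) = -7 - 149/60 = -569/60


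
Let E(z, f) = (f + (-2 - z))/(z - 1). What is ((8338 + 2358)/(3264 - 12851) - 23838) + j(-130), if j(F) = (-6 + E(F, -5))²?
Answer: -3914149519975/164522507 ≈ -23791.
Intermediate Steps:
E(z, f) = (-2 + f - z)/(-1 + z)
j(F) = (-6 + (-7 - F)/(-1 + F))² (j(F) = (-6 + (-2 - 5 - F)/(-1 + F))² = (-6 + (-7 - F)/(-1 + F))²)
((8338 + 2358)/(3264 - 12851) - 23838) + j(-130) = ((8338 + 2358)/(3264 - 12851) - 23838) + (1 + 7*(-130))²/(-1 - 130)² = (10696/(-9587) - 23838) + (1 - 910)²/(-131)² = (10696*(-1/9587) - 23838) + (-909)²*(1/17161) = (-10696/9587 - 23838) + 826281*(1/17161) = -228545602/9587 + 826281/17161 = -3914149519975/164522507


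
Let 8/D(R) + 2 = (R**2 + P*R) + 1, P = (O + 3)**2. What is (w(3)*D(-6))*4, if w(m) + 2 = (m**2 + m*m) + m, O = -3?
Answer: 608/35 ≈ 17.371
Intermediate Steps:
P = 0 (P = (-3 + 3)**2 = 0**2 = 0)
D(R) = 8/(-1 + R**2) (D(R) = 8/(-2 + ((R**2 + 0*R) + 1)) = 8/(-2 + ((R**2 + 0) + 1)) = 8/(-2 + (R**2 + 1)) = 8/(-2 + (1 + R**2)) = 8/(-1 + R**2))
w(m) = -2 + m + 2*m**2 (w(m) = -2 + ((m**2 + m*m) + m) = -2 + ((m**2 + m**2) + m) = -2 + (2*m**2 + m) = -2 + (m + 2*m**2) = -2 + m + 2*m**2)
(w(3)*D(-6))*4 = ((-2 + 3 + 2*3**2)*(8/(-1 + (-6)**2)))*4 = ((-2 + 3 + 2*9)*(8/(-1 + 36)))*4 = ((-2 + 3 + 18)*(8/35))*4 = (19*(8*(1/35)))*4 = (19*(8/35))*4 = (152/35)*4 = 608/35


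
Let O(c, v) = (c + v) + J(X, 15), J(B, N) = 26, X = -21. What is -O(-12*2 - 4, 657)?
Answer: -655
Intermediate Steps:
O(c, v) = 26 + c + v (O(c, v) = (c + v) + 26 = 26 + c + v)
-O(-12*2 - 4, 657) = -(26 + (-12*2 - 4) + 657) = -(26 + (-24 - 4) + 657) = -(26 - 28 + 657) = -1*655 = -655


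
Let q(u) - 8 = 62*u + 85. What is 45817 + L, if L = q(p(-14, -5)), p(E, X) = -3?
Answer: 45724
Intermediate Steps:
q(u) = 93 + 62*u (q(u) = 8 + (62*u + 85) = 8 + (85 + 62*u) = 93 + 62*u)
L = -93 (L = 93 + 62*(-3) = 93 - 186 = -93)
45817 + L = 45817 - 93 = 45724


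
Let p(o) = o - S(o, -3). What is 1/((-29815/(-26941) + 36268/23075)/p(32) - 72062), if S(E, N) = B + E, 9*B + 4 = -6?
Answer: -6216635750/447968219720683 ≈ -1.3877e-5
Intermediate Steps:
B = -10/9 (B = -4/9 + (1/9)*(-6) = -4/9 - 2/3 = -10/9 ≈ -1.1111)
S(E, N) = -10/9 + E
p(o) = 10/9 (p(o) = o - (-10/9 + o) = o + (10/9 - o) = 10/9)
1/((-29815/(-26941) + 36268/23075)/p(32) - 72062) = 1/((-29815/(-26941) + 36268/23075)/(10/9) - 72062) = 1/((-29815*(-1/26941) + 36268*(1/23075))*(9/10) - 72062) = 1/((29815/26941 + 36268/23075)*(9/10) - 72062) = 1/((1665077313/621663575)*(9/10) - 72062) = 1/(14985695817/6216635750 - 72062) = 1/(-447968219720683/6216635750) = -6216635750/447968219720683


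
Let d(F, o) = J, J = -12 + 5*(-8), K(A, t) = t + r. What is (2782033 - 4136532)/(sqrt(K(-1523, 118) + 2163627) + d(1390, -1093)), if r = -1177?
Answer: -17608487/539966 - 1354499*sqrt(540642)/1079932 ≈ -954.84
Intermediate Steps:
K(A, t) = -1177 + t (K(A, t) = t - 1177 = -1177 + t)
J = -52 (J = -12 - 40 = -52)
d(F, o) = -52
(2782033 - 4136532)/(sqrt(K(-1523, 118) + 2163627) + d(1390, -1093)) = (2782033 - 4136532)/(sqrt((-1177 + 118) + 2163627) - 52) = -1354499/(sqrt(-1059 + 2163627) - 52) = -1354499/(sqrt(2162568) - 52) = -1354499/(2*sqrt(540642) - 52) = -1354499/(-52 + 2*sqrt(540642))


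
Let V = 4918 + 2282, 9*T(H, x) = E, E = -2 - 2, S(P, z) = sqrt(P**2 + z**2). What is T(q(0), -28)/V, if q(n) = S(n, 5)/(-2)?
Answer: -1/16200 ≈ -6.1728e-5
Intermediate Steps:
E = -4
q(n) = -sqrt(25 + n**2)/2 (q(n) = sqrt(n**2 + 5**2)/(-2) = sqrt(n**2 + 25)*(-1/2) = sqrt(25 + n**2)*(-1/2) = -sqrt(25 + n**2)/2)
T(H, x) = -4/9 (T(H, x) = (1/9)*(-4) = -4/9)
V = 7200
T(q(0), -28)/V = -4/9/7200 = -4/9*1/7200 = -1/16200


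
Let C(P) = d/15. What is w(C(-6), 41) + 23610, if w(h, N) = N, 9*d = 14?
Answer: 23651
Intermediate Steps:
d = 14/9 (d = (⅑)*14 = 14/9 ≈ 1.5556)
C(P) = 14/135 (C(P) = (14/9)/15 = (14/9)*(1/15) = 14/135)
w(C(-6), 41) + 23610 = 41 + 23610 = 23651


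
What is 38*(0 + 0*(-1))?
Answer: 0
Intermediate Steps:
38*(0 + 0*(-1)) = 38*(0 + 0) = 38*0 = 0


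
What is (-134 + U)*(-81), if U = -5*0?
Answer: 10854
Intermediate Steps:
U = 0
(-134 + U)*(-81) = (-134 + 0)*(-81) = -134*(-81) = 10854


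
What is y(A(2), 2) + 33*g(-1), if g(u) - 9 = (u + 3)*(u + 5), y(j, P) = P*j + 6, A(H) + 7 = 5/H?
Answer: 558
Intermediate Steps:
A(H) = -7 + 5/H
y(j, P) = 6 + P*j
g(u) = 9 + (3 + u)*(5 + u) (g(u) = 9 + (u + 3)*(u + 5) = 9 + (3 + u)*(5 + u))
y(A(2), 2) + 33*g(-1) = (6 + 2*(-7 + 5/2)) + 33*(24 + (-1)² + 8*(-1)) = (6 + 2*(-7 + 5*(½))) + 33*(24 + 1 - 8) = (6 + 2*(-7 + 5/2)) + 33*17 = (6 + 2*(-9/2)) + 561 = (6 - 9) + 561 = -3 + 561 = 558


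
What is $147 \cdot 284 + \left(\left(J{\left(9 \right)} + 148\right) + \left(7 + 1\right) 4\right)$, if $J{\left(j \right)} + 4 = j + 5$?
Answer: $41938$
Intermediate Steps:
$J{\left(j \right)} = 1 + j$ ($J{\left(j \right)} = -4 + \left(j + 5\right) = -4 + \left(5 + j\right) = 1 + j$)
$147 \cdot 284 + \left(\left(J{\left(9 \right)} + 148\right) + \left(7 + 1\right) 4\right) = 147 \cdot 284 + \left(\left(\left(1 + 9\right) + 148\right) + \left(7 + 1\right) 4\right) = 41748 + \left(\left(10 + 148\right) + 8 \cdot 4\right) = 41748 + \left(158 + 32\right) = 41748 + 190 = 41938$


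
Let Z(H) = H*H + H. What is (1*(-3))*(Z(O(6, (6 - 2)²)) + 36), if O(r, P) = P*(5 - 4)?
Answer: -924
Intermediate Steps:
O(r, P) = P (O(r, P) = P*1 = P)
Z(H) = H + H² (Z(H) = H² + H = H + H²)
(1*(-3))*(Z(O(6, (6 - 2)²)) + 36) = (1*(-3))*((6 - 2)²*(1 + (6 - 2)²) + 36) = -3*(4²*(1 + 4²) + 36) = -3*(16*(1 + 16) + 36) = -3*(16*17 + 36) = -3*(272 + 36) = -3*308 = -924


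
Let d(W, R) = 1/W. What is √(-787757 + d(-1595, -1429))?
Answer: 4*I*√125254593970/1595 ≈ 887.56*I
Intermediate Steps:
√(-787757 + d(-1595, -1429)) = √(-787757 + 1/(-1595)) = √(-787757 - 1/1595) = √(-1256472416/1595) = 4*I*√125254593970/1595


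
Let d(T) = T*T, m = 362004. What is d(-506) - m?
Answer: -105968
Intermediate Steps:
d(T) = T**2
d(-506) - m = (-506)**2 - 1*362004 = 256036 - 362004 = -105968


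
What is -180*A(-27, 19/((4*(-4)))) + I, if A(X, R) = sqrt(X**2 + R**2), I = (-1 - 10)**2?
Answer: 121 - 45*sqrt(186985)/4 ≈ -4743.7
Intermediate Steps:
I = 121 (I = (-11)**2 = 121)
A(X, R) = sqrt(R**2 + X**2)
-180*A(-27, 19/((4*(-4)))) + I = -180*sqrt((19/((4*(-4))))**2 + (-27)**2) + 121 = -180*sqrt((19/(-16))**2 + 729) + 121 = -180*sqrt((19*(-1/16))**2 + 729) + 121 = -180*sqrt((-19/16)**2 + 729) + 121 = -180*sqrt(361/256 + 729) + 121 = -45*sqrt(186985)/4 + 121 = 121 - 45*sqrt(186985)/4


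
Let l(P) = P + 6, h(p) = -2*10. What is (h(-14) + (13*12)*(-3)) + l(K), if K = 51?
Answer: -431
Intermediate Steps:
h(p) = -20
l(P) = 6 + P
(h(-14) + (13*12)*(-3)) + l(K) = (-20 + (13*12)*(-3)) + (6 + 51) = (-20 + 156*(-3)) + 57 = (-20 - 468) + 57 = -488 + 57 = -431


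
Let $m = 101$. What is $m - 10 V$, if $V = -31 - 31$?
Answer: $721$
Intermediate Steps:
$V = -62$ ($V = -31 - 31 = -62$)
$m - 10 V = 101 - -620 = 101 + 620 = 721$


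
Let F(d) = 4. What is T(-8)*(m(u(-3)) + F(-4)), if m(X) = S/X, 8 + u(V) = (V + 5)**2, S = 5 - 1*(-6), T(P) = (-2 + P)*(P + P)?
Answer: 200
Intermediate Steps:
T(P) = 2*P*(-2 + P) (T(P) = (-2 + P)*(2*P) = 2*P*(-2 + P))
S = 11 (S = 5 + 6 = 11)
u(V) = -8 + (5 + V)**2 (u(V) = -8 + (V + 5)**2 = -8 + (5 + V)**2)
m(X) = 11/X
T(-8)*(m(u(-3)) + F(-4)) = (2*(-8)*(-2 - 8))*(11/(-8 + (5 - 3)**2) + 4) = (2*(-8)*(-10))*(11/(-8 + 2**2) + 4) = 160*(11/(-8 + 4) + 4) = 160*(11/(-4) + 4) = 160*(11*(-1/4) + 4) = 160*(-11/4 + 4) = 160*(5/4) = 200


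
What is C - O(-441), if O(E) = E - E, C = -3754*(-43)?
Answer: 161422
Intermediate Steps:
C = 161422
O(E) = 0
C - O(-441) = 161422 - 1*0 = 161422 + 0 = 161422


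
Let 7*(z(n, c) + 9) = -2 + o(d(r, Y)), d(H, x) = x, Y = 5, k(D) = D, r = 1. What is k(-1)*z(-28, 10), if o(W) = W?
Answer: 60/7 ≈ 8.5714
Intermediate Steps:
z(n, c) = -60/7 (z(n, c) = -9 + (-2 + 5)/7 = -9 + (1/7)*3 = -9 + 3/7 = -60/7)
k(-1)*z(-28, 10) = -1*(-60/7) = 60/7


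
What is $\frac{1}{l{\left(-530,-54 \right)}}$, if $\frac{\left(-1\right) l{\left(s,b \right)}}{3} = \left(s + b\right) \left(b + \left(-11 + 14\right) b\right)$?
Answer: $- \frac{1}{378432} \approx -2.6425 \cdot 10^{-6}$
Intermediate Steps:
$l{\left(s,b \right)} = - 12 b \left(b + s\right)$ ($l{\left(s,b \right)} = - 3 \left(s + b\right) \left(b + \left(-11 + 14\right) b\right) = - 3 \left(b + s\right) \left(b + 3 b\right) = - 3 \left(b + s\right) 4 b = - 3 \cdot 4 b \left(b + s\right) = - 12 b \left(b + s\right)$)
$\frac{1}{l{\left(-530,-54 \right)}} = \frac{1}{\left(-12\right) \left(-54\right) \left(-54 - 530\right)} = \frac{1}{\left(-12\right) \left(-54\right) \left(-584\right)} = \frac{1}{-378432} = - \frac{1}{378432}$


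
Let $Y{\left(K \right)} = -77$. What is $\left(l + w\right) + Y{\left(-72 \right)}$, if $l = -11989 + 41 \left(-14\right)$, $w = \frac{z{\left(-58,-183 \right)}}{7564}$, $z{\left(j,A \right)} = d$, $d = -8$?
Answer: $- \frac{23902242}{1891} \approx -12640.0$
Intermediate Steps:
$z{\left(j,A \right)} = -8$
$w = - \frac{2}{1891}$ ($w = - \frac{8}{7564} = \left(-8\right) \frac{1}{7564} = - \frac{2}{1891} \approx -0.0010576$)
$l = -12563$ ($l = -11989 - 574 = -12563$)
$\left(l + w\right) + Y{\left(-72 \right)} = \left(-12563 - \frac{2}{1891}\right) - 77 = - \frac{23756635}{1891} - 77 = - \frac{23902242}{1891}$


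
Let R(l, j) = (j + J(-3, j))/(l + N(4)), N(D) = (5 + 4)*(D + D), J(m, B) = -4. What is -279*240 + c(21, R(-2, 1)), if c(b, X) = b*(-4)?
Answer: -67044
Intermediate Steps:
N(D) = 18*D (N(D) = 9*(2*D) = 18*D)
R(l, j) = (-4 + j)/(72 + l) (R(l, j) = (j - 4)/(l + 18*4) = (-4 + j)/(l + 72) = (-4 + j)/(72 + l))
c(b, X) = -4*b
-279*240 + c(21, R(-2, 1)) = -279*240 - 4*21 = -66960 - 84 = -67044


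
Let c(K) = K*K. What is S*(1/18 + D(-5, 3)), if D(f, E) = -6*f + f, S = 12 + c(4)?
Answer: 6314/9 ≈ 701.56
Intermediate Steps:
c(K) = K²
S = 28 (S = 12 + 4² = 12 + 16 = 28)
D(f, E) = -5*f
S*(1/18 + D(-5, 3)) = 28*(1/18 - 5*(-5)) = 28*(1/18 + 25) = 28*(451/18) = 6314/9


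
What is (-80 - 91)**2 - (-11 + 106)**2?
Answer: 20216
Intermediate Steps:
(-80 - 91)**2 - (-11 + 106)**2 = (-171)**2 - 1*95**2 = 29241 - 1*9025 = 29241 - 9025 = 20216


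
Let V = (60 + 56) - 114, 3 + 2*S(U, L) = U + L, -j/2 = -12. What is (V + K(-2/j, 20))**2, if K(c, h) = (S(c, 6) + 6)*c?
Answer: 157609/82944 ≈ 1.9002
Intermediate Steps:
j = 24 (j = -2*(-12) = 24)
S(U, L) = -3/2 + L/2 + U/2 (S(U, L) = -3/2 + (U + L)/2 = -3/2 + (L + U)/2 = -3/2 + (L/2 + U/2) = -3/2 + L/2 + U/2)
K(c, h) = c*(15/2 + c/2) (K(c, h) = ((-3/2 + (1/2)*6 + c/2) + 6)*c = ((-3/2 + 3 + c/2) + 6)*c = ((3/2 + c/2) + 6)*c = (15/2 + c/2)*c = c*(15/2 + c/2))
V = 2 (V = 116 - 114 = 2)
(V + K(-2/j, 20))**2 = (2 + (-2/24)*(15 - 2/24)/2)**2 = (2 + (-2*1/24)*(15 - 2*1/24)/2)**2 = (2 + (1/2)*(-1/12)*(15 - 1/12))**2 = (2 + (1/2)*(-1/12)*(179/12))**2 = (2 - 179/288)**2 = (397/288)**2 = 157609/82944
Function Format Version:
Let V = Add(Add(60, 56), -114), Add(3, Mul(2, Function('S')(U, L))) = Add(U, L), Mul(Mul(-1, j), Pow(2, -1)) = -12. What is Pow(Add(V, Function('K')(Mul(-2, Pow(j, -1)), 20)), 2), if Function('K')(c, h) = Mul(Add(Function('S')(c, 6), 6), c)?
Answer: Rational(157609, 82944) ≈ 1.9002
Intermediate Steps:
j = 24 (j = Mul(-2, -12) = 24)
Function('S')(U, L) = Add(Rational(-3, 2), Mul(Rational(1, 2), L), Mul(Rational(1, 2), U)) (Function('S')(U, L) = Add(Rational(-3, 2), Mul(Rational(1, 2), Add(U, L))) = Add(Rational(-3, 2), Mul(Rational(1, 2), Add(L, U))) = Add(Rational(-3, 2), Add(Mul(Rational(1, 2), L), Mul(Rational(1, 2), U))) = Add(Rational(-3, 2), Mul(Rational(1, 2), L), Mul(Rational(1, 2), U)))
Function('K')(c, h) = Mul(c, Add(Rational(15, 2), Mul(Rational(1, 2), c))) (Function('K')(c, h) = Mul(Add(Add(Rational(-3, 2), Mul(Rational(1, 2), 6), Mul(Rational(1, 2), c)), 6), c) = Mul(Add(Add(Rational(-3, 2), 3, Mul(Rational(1, 2), c)), 6), c) = Mul(Add(Add(Rational(3, 2), Mul(Rational(1, 2), c)), 6), c) = Mul(Add(Rational(15, 2), Mul(Rational(1, 2), c)), c) = Mul(c, Add(Rational(15, 2), Mul(Rational(1, 2), c))))
V = 2 (V = Add(116, -114) = 2)
Pow(Add(V, Function('K')(Mul(-2, Pow(j, -1)), 20)), 2) = Pow(Add(2, Mul(Rational(1, 2), Mul(-2, Pow(24, -1)), Add(15, Mul(-2, Pow(24, -1))))), 2) = Pow(Add(2, Mul(Rational(1, 2), Mul(-2, Rational(1, 24)), Add(15, Mul(-2, Rational(1, 24))))), 2) = Pow(Add(2, Mul(Rational(1, 2), Rational(-1, 12), Add(15, Rational(-1, 12)))), 2) = Pow(Add(2, Mul(Rational(1, 2), Rational(-1, 12), Rational(179, 12))), 2) = Pow(Add(2, Rational(-179, 288)), 2) = Pow(Rational(397, 288), 2) = Rational(157609, 82944)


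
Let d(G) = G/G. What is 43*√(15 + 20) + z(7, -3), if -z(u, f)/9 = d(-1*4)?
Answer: -9 + 43*√35 ≈ 245.39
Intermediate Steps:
d(G) = 1
z(u, f) = -9 (z(u, f) = -9*1 = -9)
43*√(15 + 20) + z(7, -3) = 43*√(15 + 20) - 9 = 43*√35 - 9 = -9 + 43*√35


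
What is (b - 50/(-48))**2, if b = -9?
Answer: 36481/576 ≈ 63.335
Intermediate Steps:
(b - 50/(-48))**2 = (-9 - 50/(-48))**2 = (-9 - 50*(-1/48))**2 = (-9 + 25/24)**2 = (-191/24)**2 = 36481/576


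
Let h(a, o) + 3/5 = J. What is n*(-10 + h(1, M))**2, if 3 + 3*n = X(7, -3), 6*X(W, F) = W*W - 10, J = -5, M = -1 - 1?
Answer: 7098/25 ≈ 283.92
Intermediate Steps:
M = -2
h(a, o) = -28/5 (h(a, o) = -3/5 - 5 = -28/5)
X(W, F) = -5/3 + W**2/6 (X(W, F) = (W*W - 10)/6 = (W**2 - 10)/6 = (-10 + W**2)/6 = -5/3 + W**2/6)
n = 7/6 (n = -1 + (-5/3 + (1/6)*7**2)/3 = -1 + (-5/3 + (1/6)*49)/3 = -1 + (-5/3 + 49/6)/3 = -1 + (1/3)*(13/2) = -1 + 13/6 = 7/6 ≈ 1.1667)
n*(-10 + h(1, M))**2 = 7*(-10 - 28/5)**2/6 = 7*(-78/5)**2/6 = (7/6)*(6084/25) = 7098/25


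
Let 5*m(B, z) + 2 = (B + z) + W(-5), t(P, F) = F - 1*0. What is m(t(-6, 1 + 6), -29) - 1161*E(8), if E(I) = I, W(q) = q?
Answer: -46469/5 ≈ -9293.8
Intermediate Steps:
t(P, F) = F (t(P, F) = F + 0 = F)
m(B, z) = -7/5 + B/5 + z/5 (m(B, z) = -2/5 + ((B + z) - 5)/5 = -2/5 + (-5 + B + z)/5 = -2/5 + (-1 + B/5 + z/5) = -7/5 + B/5 + z/5)
m(t(-6, 1 + 6), -29) - 1161*E(8) = (-7/5 + (1 + 6)/5 + (1/5)*(-29)) - 1161*8 = (-7/5 + (1/5)*7 - 29/5) - 9288 = (-7/5 + 7/5 - 29/5) - 9288 = -29/5 - 9288 = -46469/5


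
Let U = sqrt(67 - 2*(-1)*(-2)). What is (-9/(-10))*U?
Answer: 27*sqrt(7)/10 ≈ 7.1435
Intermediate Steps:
U = 3*sqrt(7) (U = sqrt(67 + 2*(-2)) = sqrt(67 - 4) = sqrt(63) = 3*sqrt(7) ≈ 7.9373)
(-9/(-10))*U = (-9/(-10))*(3*sqrt(7)) = (-9*(-1/10))*(3*sqrt(7)) = 9*(3*sqrt(7))/10 = 27*sqrt(7)/10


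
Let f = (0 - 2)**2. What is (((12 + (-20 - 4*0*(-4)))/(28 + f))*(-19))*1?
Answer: 19/4 ≈ 4.7500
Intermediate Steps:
f = 4 (f = (-2)**2 = 4)
(((12 + (-20 - 4*0*(-4)))/(28 + f))*(-19))*1 = (((12 + (-20 - 4*0*(-4)))/(28 + 4))*(-19))*1 = (((12 + (-20 - 0*(-4)))/32)*(-19))*1 = (((12 + (-20 - 1*0))*(1/32))*(-19))*1 = (((12 + (-20 + 0))*(1/32))*(-19))*1 = (((12 - 20)*(1/32))*(-19))*1 = (-8*1/32*(-19))*1 = -1/4*(-19)*1 = (19/4)*1 = 19/4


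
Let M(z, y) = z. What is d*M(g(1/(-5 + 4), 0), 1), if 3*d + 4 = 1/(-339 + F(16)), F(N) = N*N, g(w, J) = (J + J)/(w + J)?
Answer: 0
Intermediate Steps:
g(w, J) = 2*J/(J + w) (g(w, J) = (2*J)/(J + w) = 2*J/(J + w))
F(N) = N**2
d = -111/83 (d = -4/3 + 1/(3*(-339 + 16**2)) = -4/3 + 1/(3*(-339 + 256)) = -4/3 + (1/3)/(-83) = -4/3 + (1/3)*(-1/83) = -4/3 - 1/249 = -111/83 ≈ -1.3373)
d*M(g(1/(-5 + 4), 0), 1) = -222*0/(83*(0 + 1/(-5 + 4))) = -222*0/(83*(0 + 1/(-1))) = -222*0/(83*(0 - 1)) = -222*0/(83*(-1)) = -222*0*(-1)/83 = -111/83*0 = 0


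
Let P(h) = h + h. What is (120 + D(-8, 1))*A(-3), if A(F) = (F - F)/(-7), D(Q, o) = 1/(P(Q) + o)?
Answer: 0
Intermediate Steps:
P(h) = 2*h
D(Q, o) = 1/(o + 2*Q) (D(Q, o) = 1/(2*Q + o) = 1/(o + 2*Q))
A(F) = 0 (A(F) = 0*(-1/7) = 0)
(120 + D(-8, 1))*A(-3) = (120 + 1/(1 + 2*(-8)))*0 = (120 + 1/(1 - 16))*0 = (120 + 1/(-15))*0 = (120 - 1/15)*0 = (1799/15)*0 = 0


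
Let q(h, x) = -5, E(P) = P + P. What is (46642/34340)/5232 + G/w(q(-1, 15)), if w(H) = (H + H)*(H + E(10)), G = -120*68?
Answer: 4886962457/89833440 ≈ 54.400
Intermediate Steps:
E(P) = 2*P
G = -8160
w(H) = 2*H*(20 + H) (w(H) = (H + H)*(H + 2*10) = (2*H)*(H + 20) = (2*H)*(20 + H) = 2*H*(20 + H))
(46642/34340)/5232 + G/w(q(-1, 15)) = (46642/34340)/5232 - 8160*(-1/(10*(20 - 5))) = (46642*(1/34340))*(1/5232) - 8160/(2*(-5)*15) = (23321/17170)*(1/5232) - 8160/(-150) = 23321/89833440 - 8160*(-1/150) = 23321/89833440 + 272/5 = 4886962457/89833440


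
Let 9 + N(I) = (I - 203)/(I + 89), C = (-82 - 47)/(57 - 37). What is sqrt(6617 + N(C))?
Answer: sqrt(18005176969)/1651 ≈ 81.274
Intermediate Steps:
C = -129/20 ≈ -6.4500
N(I) = -9 + (-203 + I)/(89 + I) (N(I) = -9 + (I - 203)/(I + 89) = -9 + (-203 + I)/(89 + I))
sqrt(6617 + N(C)) = sqrt(6617 + 4*(-251 - 2*(-129/20))/(89 - 129/20)) = sqrt(6617 + 4*(-251 + 129/10)/(1651/20)) = sqrt(6617 + 4*(20/1651)*(-2381/10)) = sqrt(6617 - 19048/1651) = sqrt(10905619/1651) = sqrt(18005176969)/1651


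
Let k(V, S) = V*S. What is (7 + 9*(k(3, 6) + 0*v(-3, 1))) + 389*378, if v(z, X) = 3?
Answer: 147211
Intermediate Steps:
k(V, S) = S*V
(7 + 9*(k(3, 6) + 0*v(-3, 1))) + 389*378 = (7 + 9*(6*3 + 0*3)) + 389*378 = (7 + 9*(18 + 0)) + 147042 = (7 + 9*18) + 147042 = (7 + 162) + 147042 = 169 + 147042 = 147211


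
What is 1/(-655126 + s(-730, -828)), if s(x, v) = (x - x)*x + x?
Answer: -1/655856 ≈ -1.5247e-6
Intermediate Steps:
s(x, v) = x (s(x, v) = 0*x + x = 0 + x = x)
1/(-655126 + s(-730, -828)) = 1/(-655126 - 730) = 1/(-655856) = -1/655856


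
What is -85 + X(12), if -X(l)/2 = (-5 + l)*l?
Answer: -253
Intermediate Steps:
X(l) = -2*l*(-5 + l) (X(l) = -2*(-5 + l)*l = -2*l*(-5 + l))
-85 + X(12) = -85 + 2*12*(5 - 1*12) = -85 + 2*12*(5 - 12) = -85 + 2*12*(-7) = -85 - 168 = -253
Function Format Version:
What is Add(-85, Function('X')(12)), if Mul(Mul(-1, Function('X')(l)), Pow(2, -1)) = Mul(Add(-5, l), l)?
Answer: -253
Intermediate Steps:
Function('X')(l) = Mul(-2, l, Add(-5, l)) (Function('X')(l) = Mul(-2, Mul(Add(-5, l), l)) = Mul(-2, Mul(l, Add(-5, l))) = Mul(-2, l, Add(-5, l)))
Add(-85, Function('X')(12)) = Add(-85, Mul(2, 12, Add(5, Mul(-1, 12)))) = Add(-85, Mul(2, 12, Add(5, -12))) = Add(-85, Mul(2, 12, -7)) = Add(-85, -168) = -253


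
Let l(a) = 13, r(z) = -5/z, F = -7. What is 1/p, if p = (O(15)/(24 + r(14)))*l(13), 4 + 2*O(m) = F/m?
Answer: -4965/6097 ≈ -0.81433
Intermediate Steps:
O(m) = -2 - 7/(2*m) (O(m) = -2 + (-7/m)/2 = -2 - 7/(2*m))
p = -6097/4965 (p = ((-2 - 7/2/15)/(24 - 5/14))*13 = ((-2 - 7/2*1/15)/(24 - 5*1/14))*13 = ((-2 - 7/30)/(24 - 5/14))*13 = (-67/30/(331/14))*13 = ((14/331)*(-67/30))*13 = -469/4965*13 = -6097/4965 ≈ -1.2280)
1/p = 1/(-6097/4965) = -4965/6097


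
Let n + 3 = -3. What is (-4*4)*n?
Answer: 96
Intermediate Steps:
n = -6 (n = -3 - 3 = -6)
(-4*4)*n = -4*4*(-6) = -16*(-6) = 96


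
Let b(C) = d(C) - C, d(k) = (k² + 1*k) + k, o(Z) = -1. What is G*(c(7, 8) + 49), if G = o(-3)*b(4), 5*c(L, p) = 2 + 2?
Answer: -996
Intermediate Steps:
c(L, p) = ⅘ (c(L, p) = (2 + 2)/5 = (⅕)*4 = ⅘)
d(k) = k² + 2*k (d(k) = (k² + k) + k = (k + k²) + k = k² + 2*k)
b(C) = -C + C*(2 + C) (b(C) = C*(2 + C) - C = -C + C*(2 + C))
G = -20 (G = -4*(1 + 4) = -4*5 = -1*20 = -20)
G*(c(7, 8) + 49) = -20*(⅘ + 49) = -20*249/5 = -996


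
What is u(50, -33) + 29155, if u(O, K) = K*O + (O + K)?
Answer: 27522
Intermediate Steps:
u(O, K) = K + O + K*O (u(O, K) = K*O + (K + O) = K + O + K*O)
u(50, -33) + 29155 = (-33 + 50 - 33*50) + 29155 = (-33 + 50 - 1650) + 29155 = -1633 + 29155 = 27522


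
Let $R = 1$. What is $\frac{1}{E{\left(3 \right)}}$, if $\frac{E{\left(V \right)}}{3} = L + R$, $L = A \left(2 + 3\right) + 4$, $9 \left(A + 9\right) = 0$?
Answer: $- \frac{1}{120} \approx -0.0083333$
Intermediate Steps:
$A = -9$ ($A = -9 + \frac{1}{9} \cdot 0 = -9 + 0 = -9$)
$L = -41$ ($L = - 9 \left(2 + 3\right) + 4 = \left(-9\right) 5 + 4 = -45 + 4 = -41$)
$E{\left(V \right)} = -120$ ($E{\left(V \right)} = 3 \left(-41 + 1\right) = 3 \left(-40\right) = -120$)
$\frac{1}{E{\left(3 \right)}} = \frac{1}{-120} = - \frac{1}{120}$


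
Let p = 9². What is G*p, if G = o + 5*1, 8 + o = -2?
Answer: -405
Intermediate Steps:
p = 81
o = -10 (o = -8 - 2 = -10)
G = -5 (G = -10 + 5*1 = -10 + 5 = -5)
G*p = -5*81 = -405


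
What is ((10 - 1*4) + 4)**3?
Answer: 1000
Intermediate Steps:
((10 - 1*4) + 4)**3 = ((10 - 4) + 4)**3 = (6 + 4)**3 = 10**3 = 1000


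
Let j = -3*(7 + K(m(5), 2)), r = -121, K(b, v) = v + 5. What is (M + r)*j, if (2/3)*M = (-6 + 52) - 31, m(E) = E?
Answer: 4137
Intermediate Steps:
K(b, v) = 5 + v
M = 45/2 (M = 3*((-6 + 52) - 31)/2 = 3*(46 - 31)/2 = (3/2)*15 = 45/2 ≈ 22.500)
j = -42 (j = -3*(7 + (5 + 2)) = -3*(7 + 7) = -3*14 = -42)
(M + r)*j = (45/2 - 121)*(-42) = -197/2*(-42) = 4137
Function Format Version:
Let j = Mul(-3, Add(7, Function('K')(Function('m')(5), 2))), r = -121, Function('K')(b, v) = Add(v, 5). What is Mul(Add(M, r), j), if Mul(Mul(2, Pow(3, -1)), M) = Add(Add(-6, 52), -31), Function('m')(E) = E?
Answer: 4137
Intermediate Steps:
Function('K')(b, v) = Add(5, v)
M = Rational(45, 2) (M = Mul(Rational(3, 2), Add(Add(-6, 52), -31)) = Mul(Rational(3, 2), Add(46, -31)) = Mul(Rational(3, 2), 15) = Rational(45, 2) ≈ 22.500)
j = -42 (j = Mul(-3, Add(7, Add(5, 2))) = Mul(-3, Add(7, 7)) = Mul(-3, 14) = -42)
Mul(Add(M, r), j) = Mul(Add(Rational(45, 2), -121), -42) = Mul(Rational(-197, 2), -42) = 4137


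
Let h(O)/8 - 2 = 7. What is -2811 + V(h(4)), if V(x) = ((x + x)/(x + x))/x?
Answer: -202391/72 ≈ -2811.0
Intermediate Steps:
h(O) = 72 (h(O) = 16 + 8*7 = 16 + 56 = 72)
V(x) = 1/x (V(x) = ((2*x)/((2*x)))/x = ((2*x)*(1/(2*x)))/x = 1/x)
-2811 + V(h(4)) = -2811 + 1/72 = -202391/72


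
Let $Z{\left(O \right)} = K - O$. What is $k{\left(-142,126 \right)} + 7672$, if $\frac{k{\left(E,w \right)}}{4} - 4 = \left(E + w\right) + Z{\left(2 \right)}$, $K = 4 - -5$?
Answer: $7652$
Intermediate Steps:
$K = 9$ ($K = 4 + 5 = 9$)
$Z{\left(O \right)} = 9 - O$
$k{\left(E,w \right)} = 44 + 4 E + 4 w$ ($k{\left(E,w \right)} = 16 + 4 \left(\left(E + w\right) + \left(9 - 2\right)\right) = 16 + 4 \left(\left(E + w\right) + 7\right) = 16 + 4 \left(7 + E + w\right) = 16 + \left(28 + 4 E + 4 w\right) = 44 + 4 E + 4 w$)
$k{\left(-142,126 \right)} + 7672 = \left(44 + 4 \left(-142\right) + 4 \cdot 126\right) + 7672 = \left(44 - 568 + 504\right) + 7672 = -20 + 7672 = 7652$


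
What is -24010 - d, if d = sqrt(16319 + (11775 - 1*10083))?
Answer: -24010 - sqrt(18011) ≈ -24144.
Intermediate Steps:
d = sqrt(18011) (d = sqrt(16319 + (11775 - 10083)) = sqrt(16319 + 1692) = sqrt(18011) ≈ 134.21)
-24010 - d = -24010 - sqrt(18011)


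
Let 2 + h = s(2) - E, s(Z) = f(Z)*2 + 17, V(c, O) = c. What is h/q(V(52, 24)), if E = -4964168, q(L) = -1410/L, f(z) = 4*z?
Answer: -43023058/235 ≈ -1.8308e+5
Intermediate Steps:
s(Z) = 17 + 8*Z (s(Z) = (4*Z)*2 + 17 = 8*Z + 17 = 17 + 8*Z)
h = 4964199 (h = -2 + ((17 + 8*2) - 1*(-4964168)) = -2 + ((17 + 16) + 4964168) = -2 + (33 + 4964168) = -2 + 4964201 = 4964199)
h/q(V(52, 24)) = 4964199/((-1410/52)) = 4964199/((-1410*1/52)) = 4964199/(-705/26) = 4964199*(-26/705) = -43023058/235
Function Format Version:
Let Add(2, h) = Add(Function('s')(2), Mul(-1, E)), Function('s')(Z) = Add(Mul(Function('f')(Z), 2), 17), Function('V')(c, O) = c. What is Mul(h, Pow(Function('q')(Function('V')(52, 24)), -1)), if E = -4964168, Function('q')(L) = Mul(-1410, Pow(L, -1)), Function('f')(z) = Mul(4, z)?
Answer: Rational(-43023058, 235) ≈ -1.8308e+5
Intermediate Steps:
Function('s')(Z) = Add(17, Mul(8, Z)) (Function('s')(Z) = Add(Mul(Mul(4, Z), 2), 17) = Add(Mul(8, Z), 17) = Add(17, Mul(8, Z)))
h = 4964199 (h = Add(-2, Add(Add(17, Mul(8, 2)), Mul(-1, -4964168))) = Add(-2, Add(Add(17, 16), 4964168)) = Add(-2, Add(33, 4964168)) = Add(-2, 4964201) = 4964199)
Mul(h, Pow(Function('q')(Function('V')(52, 24)), -1)) = Mul(4964199, Pow(Mul(-1410, Pow(52, -1)), -1)) = Mul(4964199, Pow(Mul(-1410, Rational(1, 52)), -1)) = Mul(4964199, Pow(Rational(-705, 26), -1)) = Mul(4964199, Rational(-26, 705)) = Rational(-43023058, 235)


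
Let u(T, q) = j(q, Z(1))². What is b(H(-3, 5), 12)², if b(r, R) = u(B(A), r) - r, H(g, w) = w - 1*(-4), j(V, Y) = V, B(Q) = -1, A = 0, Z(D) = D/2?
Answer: 5184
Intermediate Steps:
Z(D) = D/2 (Z(D) = D*(½) = D/2)
u(T, q) = q²
H(g, w) = 4 + w (H(g, w) = w + 4 = 4 + w)
b(r, R) = r² - r
b(H(-3, 5), 12)² = ((4 + 5)*(-1 + (4 + 5)))² = (9*(-1 + 9))² = (9*8)² = 72² = 5184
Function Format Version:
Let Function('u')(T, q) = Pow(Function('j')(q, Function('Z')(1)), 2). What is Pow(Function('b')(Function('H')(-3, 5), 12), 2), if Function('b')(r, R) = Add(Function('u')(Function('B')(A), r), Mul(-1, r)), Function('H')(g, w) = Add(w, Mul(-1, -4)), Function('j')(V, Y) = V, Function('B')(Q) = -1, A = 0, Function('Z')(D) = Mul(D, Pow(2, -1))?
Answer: 5184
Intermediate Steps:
Function('Z')(D) = Mul(Rational(1, 2), D) (Function('Z')(D) = Mul(D, Rational(1, 2)) = Mul(Rational(1, 2), D))
Function('u')(T, q) = Pow(q, 2)
Function('H')(g, w) = Add(4, w) (Function('H')(g, w) = Add(w, 4) = Add(4, w))
Function('b')(r, R) = Add(Pow(r, 2), Mul(-1, r))
Pow(Function('b')(Function('H')(-3, 5), 12), 2) = Pow(Mul(Add(4, 5), Add(-1, Add(4, 5))), 2) = Pow(Mul(9, Add(-1, 9)), 2) = Pow(Mul(9, 8), 2) = Pow(72, 2) = 5184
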